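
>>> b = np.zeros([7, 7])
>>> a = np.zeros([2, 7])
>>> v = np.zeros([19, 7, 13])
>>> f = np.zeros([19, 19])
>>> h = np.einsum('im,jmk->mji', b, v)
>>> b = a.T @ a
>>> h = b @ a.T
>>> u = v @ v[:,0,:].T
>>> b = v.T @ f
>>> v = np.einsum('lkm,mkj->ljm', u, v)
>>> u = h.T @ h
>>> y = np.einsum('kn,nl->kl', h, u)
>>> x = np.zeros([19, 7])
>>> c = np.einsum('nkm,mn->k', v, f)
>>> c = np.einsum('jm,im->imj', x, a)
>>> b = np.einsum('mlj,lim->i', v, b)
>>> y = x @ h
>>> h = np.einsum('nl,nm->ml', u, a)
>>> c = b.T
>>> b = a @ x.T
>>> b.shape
(2, 19)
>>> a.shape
(2, 7)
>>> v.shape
(19, 13, 19)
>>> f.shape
(19, 19)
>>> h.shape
(7, 2)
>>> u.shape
(2, 2)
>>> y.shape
(19, 2)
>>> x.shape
(19, 7)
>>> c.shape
(7,)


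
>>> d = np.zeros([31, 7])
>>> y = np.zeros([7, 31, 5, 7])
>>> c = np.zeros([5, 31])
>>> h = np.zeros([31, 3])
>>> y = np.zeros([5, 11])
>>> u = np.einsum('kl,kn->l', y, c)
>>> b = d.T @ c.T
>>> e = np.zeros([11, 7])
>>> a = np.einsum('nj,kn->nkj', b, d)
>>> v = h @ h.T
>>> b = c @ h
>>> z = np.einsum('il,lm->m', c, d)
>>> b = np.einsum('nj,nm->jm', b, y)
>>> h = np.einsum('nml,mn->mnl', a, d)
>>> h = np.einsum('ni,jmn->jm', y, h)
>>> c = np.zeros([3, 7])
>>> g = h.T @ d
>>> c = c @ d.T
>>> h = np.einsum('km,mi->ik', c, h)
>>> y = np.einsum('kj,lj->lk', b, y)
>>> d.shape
(31, 7)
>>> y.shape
(5, 3)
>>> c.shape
(3, 31)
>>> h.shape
(7, 3)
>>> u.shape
(11,)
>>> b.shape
(3, 11)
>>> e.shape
(11, 7)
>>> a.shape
(7, 31, 5)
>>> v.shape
(31, 31)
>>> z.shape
(7,)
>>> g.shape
(7, 7)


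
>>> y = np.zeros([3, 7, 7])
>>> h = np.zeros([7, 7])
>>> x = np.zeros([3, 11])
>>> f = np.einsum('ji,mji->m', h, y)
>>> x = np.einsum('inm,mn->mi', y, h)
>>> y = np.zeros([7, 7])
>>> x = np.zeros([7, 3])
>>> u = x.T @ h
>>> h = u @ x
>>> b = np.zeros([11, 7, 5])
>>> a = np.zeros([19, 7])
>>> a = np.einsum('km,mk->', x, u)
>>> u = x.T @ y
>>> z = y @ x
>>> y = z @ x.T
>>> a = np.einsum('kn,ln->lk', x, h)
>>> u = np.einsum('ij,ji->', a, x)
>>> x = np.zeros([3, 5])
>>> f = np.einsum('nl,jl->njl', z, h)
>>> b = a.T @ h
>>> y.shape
(7, 7)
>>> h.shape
(3, 3)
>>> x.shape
(3, 5)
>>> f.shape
(7, 3, 3)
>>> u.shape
()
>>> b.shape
(7, 3)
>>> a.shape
(3, 7)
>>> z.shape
(7, 3)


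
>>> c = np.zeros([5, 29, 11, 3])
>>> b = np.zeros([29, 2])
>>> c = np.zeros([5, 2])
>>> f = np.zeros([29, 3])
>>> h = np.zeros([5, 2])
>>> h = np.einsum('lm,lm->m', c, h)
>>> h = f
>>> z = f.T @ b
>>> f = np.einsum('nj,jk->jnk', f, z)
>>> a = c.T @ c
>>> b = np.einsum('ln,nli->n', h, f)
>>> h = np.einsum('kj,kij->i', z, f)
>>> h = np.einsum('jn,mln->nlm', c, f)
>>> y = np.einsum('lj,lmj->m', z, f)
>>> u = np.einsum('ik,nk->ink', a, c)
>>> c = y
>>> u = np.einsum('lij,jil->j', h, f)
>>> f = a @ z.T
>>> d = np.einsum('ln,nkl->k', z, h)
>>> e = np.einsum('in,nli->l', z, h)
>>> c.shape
(29,)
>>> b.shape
(3,)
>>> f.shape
(2, 3)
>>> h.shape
(2, 29, 3)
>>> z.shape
(3, 2)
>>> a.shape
(2, 2)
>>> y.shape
(29,)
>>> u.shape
(3,)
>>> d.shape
(29,)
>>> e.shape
(29,)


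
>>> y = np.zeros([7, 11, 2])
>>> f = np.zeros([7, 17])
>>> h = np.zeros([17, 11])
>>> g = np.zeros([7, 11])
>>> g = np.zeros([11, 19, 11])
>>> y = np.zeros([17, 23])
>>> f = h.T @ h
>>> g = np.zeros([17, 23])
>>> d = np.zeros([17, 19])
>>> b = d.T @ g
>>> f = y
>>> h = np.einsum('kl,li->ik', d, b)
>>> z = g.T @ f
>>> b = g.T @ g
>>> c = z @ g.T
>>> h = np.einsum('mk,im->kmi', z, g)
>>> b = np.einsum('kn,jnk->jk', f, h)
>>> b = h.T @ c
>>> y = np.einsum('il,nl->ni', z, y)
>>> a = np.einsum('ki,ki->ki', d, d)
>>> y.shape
(17, 23)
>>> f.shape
(17, 23)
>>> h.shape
(23, 23, 17)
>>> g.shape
(17, 23)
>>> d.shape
(17, 19)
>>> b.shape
(17, 23, 17)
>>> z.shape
(23, 23)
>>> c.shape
(23, 17)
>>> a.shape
(17, 19)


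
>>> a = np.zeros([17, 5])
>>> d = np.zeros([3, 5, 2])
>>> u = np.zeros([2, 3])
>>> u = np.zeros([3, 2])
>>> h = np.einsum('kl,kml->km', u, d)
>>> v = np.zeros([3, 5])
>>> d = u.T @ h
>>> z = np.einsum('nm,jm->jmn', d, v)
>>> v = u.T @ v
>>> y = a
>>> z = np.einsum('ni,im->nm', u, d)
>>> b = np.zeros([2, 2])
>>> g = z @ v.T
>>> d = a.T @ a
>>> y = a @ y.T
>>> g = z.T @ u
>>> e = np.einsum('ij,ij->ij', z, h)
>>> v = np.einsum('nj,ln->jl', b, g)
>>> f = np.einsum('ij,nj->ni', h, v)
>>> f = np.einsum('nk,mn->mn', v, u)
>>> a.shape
(17, 5)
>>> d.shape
(5, 5)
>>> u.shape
(3, 2)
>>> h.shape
(3, 5)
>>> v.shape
(2, 5)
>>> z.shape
(3, 5)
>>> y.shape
(17, 17)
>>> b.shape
(2, 2)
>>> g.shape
(5, 2)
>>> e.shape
(3, 5)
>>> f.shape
(3, 2)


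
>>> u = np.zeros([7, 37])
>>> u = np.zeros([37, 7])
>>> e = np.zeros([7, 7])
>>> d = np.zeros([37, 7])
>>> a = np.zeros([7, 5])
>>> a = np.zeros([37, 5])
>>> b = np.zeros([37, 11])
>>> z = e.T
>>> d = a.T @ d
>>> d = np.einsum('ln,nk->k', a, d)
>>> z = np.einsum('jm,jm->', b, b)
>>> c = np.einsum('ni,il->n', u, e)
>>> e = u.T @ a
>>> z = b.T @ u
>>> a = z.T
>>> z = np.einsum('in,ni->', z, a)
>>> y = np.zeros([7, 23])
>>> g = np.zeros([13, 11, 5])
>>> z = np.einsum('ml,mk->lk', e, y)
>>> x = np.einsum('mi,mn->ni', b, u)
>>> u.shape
(37, 7)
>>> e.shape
(7, 5)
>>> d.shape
(7,)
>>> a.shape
(7, 11)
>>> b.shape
(37, 11)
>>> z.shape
(5, 23)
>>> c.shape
(37,)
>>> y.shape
(7, 23)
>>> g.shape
(13, 11, 5)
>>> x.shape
(7, 11)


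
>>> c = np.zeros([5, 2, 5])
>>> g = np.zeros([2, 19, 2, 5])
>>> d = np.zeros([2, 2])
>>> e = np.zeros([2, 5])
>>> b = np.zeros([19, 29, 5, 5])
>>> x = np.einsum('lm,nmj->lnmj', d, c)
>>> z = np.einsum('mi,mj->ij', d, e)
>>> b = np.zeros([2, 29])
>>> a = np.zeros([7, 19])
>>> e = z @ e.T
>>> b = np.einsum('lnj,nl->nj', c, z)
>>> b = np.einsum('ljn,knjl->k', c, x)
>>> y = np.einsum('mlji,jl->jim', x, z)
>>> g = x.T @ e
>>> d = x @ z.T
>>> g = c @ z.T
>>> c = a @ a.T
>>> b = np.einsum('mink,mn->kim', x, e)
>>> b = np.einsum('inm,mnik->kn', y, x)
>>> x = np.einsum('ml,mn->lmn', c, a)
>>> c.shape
(7, 7)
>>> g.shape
(5, 2, 2)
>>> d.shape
(2, 5, 2, 2)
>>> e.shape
(2, 2)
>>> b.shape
(5, 5)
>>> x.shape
(7, 7, 19)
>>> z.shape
(2, 5)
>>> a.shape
(7, 19)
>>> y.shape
(2, 5, 2)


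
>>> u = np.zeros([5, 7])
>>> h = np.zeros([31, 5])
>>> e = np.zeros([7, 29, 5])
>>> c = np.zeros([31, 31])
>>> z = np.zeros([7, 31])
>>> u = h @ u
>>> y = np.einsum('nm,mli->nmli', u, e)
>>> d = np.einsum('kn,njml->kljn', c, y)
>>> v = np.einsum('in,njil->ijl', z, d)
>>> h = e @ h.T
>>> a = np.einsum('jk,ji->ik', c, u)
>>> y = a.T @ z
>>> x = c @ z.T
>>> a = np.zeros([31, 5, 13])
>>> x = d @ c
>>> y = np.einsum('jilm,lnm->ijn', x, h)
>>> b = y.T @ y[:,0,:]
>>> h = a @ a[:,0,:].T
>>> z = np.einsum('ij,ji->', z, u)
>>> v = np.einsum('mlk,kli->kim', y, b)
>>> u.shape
(31, 7)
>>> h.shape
(31, 5, 31)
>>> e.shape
(7, 29, 5)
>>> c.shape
(31, 31)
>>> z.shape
()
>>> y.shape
(5, 31, 29)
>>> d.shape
(31, 5, 7, 31)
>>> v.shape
(29, 29, 5)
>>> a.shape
(31, 5, 13)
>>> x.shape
(31, 5, 7, 31)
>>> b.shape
(29, 31, 29)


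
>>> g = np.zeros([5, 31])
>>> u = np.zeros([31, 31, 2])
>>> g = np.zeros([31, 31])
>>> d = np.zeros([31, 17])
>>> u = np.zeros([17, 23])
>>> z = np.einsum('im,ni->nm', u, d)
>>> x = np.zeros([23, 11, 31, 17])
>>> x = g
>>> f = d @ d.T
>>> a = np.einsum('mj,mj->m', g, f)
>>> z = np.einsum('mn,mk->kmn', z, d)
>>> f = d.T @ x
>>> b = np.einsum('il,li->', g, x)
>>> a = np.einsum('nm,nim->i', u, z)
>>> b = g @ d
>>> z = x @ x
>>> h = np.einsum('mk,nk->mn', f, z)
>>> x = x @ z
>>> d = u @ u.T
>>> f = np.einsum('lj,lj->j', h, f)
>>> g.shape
(31, 31)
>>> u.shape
(17, 23)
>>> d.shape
(17, 17)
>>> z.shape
(31, 31)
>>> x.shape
(31, 31)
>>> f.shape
(31,)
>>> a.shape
(31,)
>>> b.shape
(31, 17)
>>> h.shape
(17, 31)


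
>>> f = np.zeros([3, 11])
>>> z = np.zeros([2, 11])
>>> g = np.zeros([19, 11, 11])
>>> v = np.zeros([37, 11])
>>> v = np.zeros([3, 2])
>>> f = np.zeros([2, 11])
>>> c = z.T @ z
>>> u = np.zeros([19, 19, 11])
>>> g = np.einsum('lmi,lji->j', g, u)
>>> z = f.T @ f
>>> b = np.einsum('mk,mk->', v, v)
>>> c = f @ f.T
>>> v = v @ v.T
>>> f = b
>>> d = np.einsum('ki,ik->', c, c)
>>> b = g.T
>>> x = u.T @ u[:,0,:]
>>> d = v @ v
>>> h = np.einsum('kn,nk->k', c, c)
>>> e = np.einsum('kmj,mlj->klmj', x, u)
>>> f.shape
()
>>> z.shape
(11, 11)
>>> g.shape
(19,)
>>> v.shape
(3, 3)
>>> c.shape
(2, 2)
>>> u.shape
(19, 19, 11)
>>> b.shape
(19,)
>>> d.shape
(3, 3)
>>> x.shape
(11, 19, 11)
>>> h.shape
(2,)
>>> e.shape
(11, 19, 19, 11)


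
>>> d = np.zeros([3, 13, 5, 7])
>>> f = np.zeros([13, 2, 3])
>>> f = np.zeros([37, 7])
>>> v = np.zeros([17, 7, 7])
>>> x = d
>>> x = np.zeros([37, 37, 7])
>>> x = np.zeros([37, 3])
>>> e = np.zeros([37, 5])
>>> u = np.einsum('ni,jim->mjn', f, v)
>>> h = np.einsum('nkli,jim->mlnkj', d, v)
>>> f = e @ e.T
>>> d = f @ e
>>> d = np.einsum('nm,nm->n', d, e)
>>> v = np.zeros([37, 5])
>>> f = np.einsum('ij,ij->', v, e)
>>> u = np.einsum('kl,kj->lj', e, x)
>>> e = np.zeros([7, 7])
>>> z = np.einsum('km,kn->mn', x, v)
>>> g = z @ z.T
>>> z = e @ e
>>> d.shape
(37,)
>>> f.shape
()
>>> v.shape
(37, 5)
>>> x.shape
(37, 3)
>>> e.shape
(7, 7)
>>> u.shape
(5, 3)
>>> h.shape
(7, 5, 3, 13, 17)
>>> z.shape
(7, 7)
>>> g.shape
(3, 3)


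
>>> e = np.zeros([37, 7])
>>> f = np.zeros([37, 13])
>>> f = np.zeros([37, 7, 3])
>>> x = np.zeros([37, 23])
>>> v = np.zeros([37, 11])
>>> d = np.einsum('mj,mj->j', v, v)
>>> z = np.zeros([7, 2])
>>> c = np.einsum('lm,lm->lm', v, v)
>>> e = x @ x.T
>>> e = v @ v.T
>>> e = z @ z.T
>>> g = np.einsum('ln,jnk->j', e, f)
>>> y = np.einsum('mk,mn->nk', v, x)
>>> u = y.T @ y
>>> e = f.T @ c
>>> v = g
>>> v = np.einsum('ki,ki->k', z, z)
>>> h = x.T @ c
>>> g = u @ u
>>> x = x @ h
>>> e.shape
(3, 7, 11)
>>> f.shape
(37, 7, 3)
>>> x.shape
(37, 11)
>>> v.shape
(7,)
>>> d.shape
(11,)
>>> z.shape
(7, 2)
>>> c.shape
(37, 11)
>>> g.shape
(11, 11)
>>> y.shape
(23, 11)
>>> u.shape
(11, 11)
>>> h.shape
(23, 11)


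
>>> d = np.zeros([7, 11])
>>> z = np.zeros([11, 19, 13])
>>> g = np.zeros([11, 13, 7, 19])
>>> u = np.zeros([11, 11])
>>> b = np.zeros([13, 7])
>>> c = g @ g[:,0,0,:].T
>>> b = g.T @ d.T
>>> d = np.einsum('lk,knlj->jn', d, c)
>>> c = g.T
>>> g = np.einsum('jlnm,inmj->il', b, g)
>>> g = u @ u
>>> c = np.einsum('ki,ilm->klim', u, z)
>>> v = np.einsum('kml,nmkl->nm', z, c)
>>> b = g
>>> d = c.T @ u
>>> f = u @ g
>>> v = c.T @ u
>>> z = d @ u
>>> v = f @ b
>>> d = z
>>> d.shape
(13, 11, 19, 11)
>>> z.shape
(13, 11, 19, 11)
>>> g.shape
(11, 11)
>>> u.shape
(11, 11)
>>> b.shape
(11, 11)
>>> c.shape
(11, 19, 11, 13)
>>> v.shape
(11, 11)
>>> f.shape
(11, 11)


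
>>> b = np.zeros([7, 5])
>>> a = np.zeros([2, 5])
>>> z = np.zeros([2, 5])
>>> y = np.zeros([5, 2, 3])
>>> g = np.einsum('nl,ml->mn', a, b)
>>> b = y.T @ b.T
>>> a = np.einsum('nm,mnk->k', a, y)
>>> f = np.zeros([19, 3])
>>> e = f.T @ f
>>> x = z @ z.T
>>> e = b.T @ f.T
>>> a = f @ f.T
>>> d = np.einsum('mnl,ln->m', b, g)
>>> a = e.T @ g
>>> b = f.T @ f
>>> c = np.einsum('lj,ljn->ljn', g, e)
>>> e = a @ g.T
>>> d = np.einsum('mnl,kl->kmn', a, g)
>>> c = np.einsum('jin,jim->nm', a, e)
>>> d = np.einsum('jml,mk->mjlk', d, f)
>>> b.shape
(3, 3)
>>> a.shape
(19, 2, 2)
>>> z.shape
(2, 5)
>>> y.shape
(5, 2, 3)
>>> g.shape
(7, 2)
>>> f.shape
(19, 3)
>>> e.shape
(19, 2, 7)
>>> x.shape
(2, 2)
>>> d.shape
(19, 7, 2, 3)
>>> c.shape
(2, 7)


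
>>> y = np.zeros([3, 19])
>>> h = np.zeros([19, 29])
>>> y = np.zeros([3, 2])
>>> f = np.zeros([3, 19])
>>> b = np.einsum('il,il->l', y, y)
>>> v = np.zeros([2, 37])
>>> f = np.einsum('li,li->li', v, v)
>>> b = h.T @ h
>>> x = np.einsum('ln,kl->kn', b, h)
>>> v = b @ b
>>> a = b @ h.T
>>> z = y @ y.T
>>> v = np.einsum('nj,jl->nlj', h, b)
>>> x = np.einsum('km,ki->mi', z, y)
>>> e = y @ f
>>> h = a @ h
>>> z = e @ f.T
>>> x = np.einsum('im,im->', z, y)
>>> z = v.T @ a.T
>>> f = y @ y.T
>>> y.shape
(3, 2)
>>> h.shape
(29, 29)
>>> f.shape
(3, 3)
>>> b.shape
(29, 29)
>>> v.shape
(19, 29, 29)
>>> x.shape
()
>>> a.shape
(29, 19)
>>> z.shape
(29, 29, 29)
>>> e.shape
(3, 37)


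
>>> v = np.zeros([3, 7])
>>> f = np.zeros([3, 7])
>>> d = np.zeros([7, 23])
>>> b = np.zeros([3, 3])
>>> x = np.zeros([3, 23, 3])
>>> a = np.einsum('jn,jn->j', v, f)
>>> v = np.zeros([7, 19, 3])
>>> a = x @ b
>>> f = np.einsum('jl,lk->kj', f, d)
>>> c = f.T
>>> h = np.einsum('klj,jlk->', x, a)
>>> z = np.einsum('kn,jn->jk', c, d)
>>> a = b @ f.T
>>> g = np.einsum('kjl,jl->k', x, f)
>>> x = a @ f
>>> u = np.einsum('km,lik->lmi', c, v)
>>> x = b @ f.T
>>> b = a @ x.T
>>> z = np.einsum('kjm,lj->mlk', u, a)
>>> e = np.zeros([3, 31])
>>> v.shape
(7, 19, 3)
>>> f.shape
(23, 3)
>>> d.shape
(7, 23)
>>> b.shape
(3, 3)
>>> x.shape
(3, 23)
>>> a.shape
(3, 23)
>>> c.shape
(3, 23)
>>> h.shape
()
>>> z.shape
(19, 3, 7)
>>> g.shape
(3,)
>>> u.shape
(7, 23, 19)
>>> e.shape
(3, 31)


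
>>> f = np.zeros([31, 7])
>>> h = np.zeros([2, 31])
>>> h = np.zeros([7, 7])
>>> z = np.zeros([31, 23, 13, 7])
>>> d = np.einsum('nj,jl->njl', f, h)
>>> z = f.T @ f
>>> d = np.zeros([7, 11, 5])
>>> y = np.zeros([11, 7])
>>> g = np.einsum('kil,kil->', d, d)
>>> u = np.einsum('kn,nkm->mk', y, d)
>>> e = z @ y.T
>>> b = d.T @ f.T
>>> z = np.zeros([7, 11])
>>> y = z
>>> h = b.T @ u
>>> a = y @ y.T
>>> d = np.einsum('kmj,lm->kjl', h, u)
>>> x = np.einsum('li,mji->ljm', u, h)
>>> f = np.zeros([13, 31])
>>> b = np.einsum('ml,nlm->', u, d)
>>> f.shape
(13, 31)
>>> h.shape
(31, 11, 11)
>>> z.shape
(7, 11)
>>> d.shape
(31, 11, 5)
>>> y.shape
(7, 11)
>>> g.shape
()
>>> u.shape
(5, 11)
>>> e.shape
(7, 11)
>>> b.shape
()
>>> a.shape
(7, 7)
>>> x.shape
(5, 11, 31)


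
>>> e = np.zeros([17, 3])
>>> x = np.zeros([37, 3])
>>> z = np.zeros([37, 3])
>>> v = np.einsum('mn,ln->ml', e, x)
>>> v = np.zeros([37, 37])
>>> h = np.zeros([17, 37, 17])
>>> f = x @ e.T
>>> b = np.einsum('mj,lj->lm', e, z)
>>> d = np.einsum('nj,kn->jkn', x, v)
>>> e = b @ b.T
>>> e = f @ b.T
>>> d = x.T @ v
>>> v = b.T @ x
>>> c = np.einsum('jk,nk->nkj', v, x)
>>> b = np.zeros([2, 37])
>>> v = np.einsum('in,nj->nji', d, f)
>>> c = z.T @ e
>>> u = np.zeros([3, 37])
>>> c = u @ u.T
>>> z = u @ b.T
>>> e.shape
(37, 37)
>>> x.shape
(37, 3)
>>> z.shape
(3, 2)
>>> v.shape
(37, 17, 3)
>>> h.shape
(17, 37, 17)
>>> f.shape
(37, 17)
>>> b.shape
(2, 37)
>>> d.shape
(3, 37)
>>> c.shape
(3, 3)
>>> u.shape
(3, 37)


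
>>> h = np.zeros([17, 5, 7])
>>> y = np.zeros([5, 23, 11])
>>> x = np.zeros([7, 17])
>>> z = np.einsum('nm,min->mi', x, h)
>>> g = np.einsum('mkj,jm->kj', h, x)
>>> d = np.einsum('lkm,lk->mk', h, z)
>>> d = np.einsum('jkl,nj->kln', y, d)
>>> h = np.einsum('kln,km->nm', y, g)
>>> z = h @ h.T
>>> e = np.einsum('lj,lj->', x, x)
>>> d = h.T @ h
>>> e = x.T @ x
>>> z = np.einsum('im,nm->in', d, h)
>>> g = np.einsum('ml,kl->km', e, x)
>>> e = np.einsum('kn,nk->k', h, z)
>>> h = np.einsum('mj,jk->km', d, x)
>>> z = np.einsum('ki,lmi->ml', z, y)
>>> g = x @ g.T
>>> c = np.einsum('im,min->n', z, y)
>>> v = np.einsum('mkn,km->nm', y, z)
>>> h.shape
(17, 7)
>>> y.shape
(5, 23, 11)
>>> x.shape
(7, 17)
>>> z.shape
(23, 5)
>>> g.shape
(7, 7)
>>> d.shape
(7, 7)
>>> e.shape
(11,)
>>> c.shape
(11,)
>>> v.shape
(11, 5)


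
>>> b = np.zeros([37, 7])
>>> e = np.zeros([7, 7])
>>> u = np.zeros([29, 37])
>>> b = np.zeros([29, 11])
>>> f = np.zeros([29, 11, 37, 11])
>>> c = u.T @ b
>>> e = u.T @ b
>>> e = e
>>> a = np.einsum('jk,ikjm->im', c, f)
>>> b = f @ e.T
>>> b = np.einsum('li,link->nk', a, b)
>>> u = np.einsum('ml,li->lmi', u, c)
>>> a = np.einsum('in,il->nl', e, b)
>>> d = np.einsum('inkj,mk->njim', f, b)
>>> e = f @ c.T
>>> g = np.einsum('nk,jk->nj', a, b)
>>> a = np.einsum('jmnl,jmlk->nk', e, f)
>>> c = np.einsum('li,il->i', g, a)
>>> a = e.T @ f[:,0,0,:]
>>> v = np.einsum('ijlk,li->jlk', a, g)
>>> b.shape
(37, 37)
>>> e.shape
(29, 11, 37, 37)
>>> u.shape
(37, 29, 11)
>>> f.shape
(29, 11, 37, 11)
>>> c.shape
(37,)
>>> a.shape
(37, 37, 11, 11)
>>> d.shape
(11, 11, 29, 37)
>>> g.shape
(11, 37)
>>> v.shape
(37, 11, 11)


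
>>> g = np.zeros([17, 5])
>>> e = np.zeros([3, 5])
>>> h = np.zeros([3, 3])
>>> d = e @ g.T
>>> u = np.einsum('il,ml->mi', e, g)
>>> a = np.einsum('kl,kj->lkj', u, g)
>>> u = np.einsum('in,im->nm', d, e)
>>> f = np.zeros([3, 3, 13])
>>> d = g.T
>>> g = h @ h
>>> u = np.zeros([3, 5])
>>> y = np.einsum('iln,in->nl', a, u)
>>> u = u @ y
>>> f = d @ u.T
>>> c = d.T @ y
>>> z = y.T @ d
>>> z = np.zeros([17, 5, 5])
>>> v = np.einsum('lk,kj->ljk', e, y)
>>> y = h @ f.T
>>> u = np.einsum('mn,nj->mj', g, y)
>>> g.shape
(3, 3)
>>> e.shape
(3, 5)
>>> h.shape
(3, 3)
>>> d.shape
(5, 17)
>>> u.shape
(3, 5)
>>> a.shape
(3, 17, 5)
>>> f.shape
(5, 3)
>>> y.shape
(3, 5)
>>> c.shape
(17, 17)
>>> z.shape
(17, 5, 5)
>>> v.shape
(3, 17, 5)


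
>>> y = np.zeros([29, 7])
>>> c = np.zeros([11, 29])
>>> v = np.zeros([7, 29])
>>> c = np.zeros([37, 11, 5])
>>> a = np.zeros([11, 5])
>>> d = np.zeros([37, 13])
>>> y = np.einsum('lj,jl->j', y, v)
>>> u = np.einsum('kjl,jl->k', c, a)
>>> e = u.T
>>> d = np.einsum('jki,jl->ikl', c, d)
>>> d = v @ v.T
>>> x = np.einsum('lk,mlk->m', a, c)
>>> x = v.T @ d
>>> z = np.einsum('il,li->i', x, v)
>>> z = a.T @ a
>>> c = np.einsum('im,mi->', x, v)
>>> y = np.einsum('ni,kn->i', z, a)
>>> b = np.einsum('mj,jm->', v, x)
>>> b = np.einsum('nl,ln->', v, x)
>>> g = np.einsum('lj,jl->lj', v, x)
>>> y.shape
(5,)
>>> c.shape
()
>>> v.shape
(7, 29)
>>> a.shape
(11, 5)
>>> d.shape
(7, 7)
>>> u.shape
(37,)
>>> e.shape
(37,)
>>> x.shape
(29, 7)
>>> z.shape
(5, 5)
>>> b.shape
()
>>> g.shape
(7, 29)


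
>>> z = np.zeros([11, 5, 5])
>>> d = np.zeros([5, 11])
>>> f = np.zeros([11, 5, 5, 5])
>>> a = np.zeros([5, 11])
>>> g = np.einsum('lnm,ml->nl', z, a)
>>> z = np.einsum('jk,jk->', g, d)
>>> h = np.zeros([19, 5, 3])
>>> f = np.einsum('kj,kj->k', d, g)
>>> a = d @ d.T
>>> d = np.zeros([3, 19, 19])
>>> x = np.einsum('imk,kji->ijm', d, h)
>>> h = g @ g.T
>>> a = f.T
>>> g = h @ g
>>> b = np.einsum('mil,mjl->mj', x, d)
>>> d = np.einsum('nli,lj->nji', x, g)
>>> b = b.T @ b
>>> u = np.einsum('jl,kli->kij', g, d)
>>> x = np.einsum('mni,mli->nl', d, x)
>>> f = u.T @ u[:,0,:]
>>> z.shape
()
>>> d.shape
(3, 11, 19)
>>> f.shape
(5, 19, 5)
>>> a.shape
(5,)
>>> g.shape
(5, 11)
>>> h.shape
(5, 5)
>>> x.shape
(11, 5)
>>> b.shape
(19, 19)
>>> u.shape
(3, 19, 5)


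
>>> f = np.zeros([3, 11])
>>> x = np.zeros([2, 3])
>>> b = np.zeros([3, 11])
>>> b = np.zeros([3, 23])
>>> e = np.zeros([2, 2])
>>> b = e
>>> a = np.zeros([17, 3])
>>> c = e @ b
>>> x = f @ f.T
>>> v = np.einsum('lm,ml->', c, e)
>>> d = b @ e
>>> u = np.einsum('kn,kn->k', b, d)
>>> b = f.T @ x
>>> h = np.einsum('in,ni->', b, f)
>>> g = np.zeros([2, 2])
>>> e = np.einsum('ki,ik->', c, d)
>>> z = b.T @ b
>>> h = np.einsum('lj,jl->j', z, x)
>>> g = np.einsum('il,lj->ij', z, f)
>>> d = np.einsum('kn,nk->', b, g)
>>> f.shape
(3, 11)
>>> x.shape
(3, 3)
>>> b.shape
(11, 3)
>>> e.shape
()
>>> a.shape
(17, 3)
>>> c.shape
(2, 2)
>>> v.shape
()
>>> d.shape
()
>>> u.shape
(2,)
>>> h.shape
(3,)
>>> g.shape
(3, 11)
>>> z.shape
(3, 3)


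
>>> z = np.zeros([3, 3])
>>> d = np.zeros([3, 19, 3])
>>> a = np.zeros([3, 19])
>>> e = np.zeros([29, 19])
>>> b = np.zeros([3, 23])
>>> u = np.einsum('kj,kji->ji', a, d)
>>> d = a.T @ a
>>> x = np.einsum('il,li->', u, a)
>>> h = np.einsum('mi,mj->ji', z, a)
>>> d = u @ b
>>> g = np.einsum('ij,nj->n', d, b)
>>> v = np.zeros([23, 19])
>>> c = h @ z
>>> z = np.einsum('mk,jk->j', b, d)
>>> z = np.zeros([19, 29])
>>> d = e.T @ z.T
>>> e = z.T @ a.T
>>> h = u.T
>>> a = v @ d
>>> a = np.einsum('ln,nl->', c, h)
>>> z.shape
(19, 29)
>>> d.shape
(19, 19)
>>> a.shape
()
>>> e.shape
(29, 3)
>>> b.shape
(3, 23)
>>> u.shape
(19, 3)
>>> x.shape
()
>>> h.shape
(3, 19)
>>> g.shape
(3,)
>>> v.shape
(23, 19)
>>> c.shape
(19, 3)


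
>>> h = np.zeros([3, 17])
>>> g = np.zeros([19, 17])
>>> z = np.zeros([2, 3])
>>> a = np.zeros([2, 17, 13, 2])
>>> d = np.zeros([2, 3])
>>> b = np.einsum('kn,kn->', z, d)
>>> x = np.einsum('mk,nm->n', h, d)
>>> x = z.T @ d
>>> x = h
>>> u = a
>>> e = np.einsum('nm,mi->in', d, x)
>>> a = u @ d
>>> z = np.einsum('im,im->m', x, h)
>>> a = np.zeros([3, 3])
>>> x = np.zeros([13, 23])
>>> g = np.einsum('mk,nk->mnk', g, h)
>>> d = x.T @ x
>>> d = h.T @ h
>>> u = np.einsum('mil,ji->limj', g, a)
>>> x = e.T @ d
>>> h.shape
(3, 17)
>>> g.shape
(19, 3, 17)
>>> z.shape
(17,)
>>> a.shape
(3, 3)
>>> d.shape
(17, 17)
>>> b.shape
()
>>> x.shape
(2, 17)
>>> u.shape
(17, 3, 19, 3)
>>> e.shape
(17, 2)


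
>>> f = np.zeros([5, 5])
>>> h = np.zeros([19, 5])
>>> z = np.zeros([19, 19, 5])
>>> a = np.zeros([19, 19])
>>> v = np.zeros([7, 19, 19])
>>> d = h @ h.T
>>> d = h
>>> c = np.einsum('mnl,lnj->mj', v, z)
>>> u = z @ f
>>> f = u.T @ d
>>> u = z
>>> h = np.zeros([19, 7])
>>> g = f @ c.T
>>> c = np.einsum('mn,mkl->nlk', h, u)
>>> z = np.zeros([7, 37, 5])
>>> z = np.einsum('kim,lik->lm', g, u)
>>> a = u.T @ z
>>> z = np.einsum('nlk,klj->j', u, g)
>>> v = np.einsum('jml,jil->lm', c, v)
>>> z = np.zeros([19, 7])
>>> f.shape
(5, 19, 5)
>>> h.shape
(19, 7)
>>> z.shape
(19, 7)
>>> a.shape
(5, 19, 7)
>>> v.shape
(19, 5)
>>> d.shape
(19, 5)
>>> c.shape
(7, 5, 19)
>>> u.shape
(19, 19, 5)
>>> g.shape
(5, 19, 7)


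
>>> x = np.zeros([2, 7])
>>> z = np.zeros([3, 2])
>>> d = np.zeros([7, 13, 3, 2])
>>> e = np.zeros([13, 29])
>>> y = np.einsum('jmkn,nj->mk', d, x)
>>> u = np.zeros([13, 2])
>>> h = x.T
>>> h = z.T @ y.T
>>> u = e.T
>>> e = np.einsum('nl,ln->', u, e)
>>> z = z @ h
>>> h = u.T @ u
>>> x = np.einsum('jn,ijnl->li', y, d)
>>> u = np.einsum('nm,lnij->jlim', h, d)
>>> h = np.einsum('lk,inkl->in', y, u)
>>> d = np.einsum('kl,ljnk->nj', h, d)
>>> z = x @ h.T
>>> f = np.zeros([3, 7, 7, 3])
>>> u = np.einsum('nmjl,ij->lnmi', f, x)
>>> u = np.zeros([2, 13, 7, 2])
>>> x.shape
(2, 7)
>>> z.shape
(2, 2)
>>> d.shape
(3, 13)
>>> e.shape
()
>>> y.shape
(13, 3)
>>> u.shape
(2, 13, 7, 2)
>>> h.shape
(2, 7)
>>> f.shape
(3, 7, 7, 3)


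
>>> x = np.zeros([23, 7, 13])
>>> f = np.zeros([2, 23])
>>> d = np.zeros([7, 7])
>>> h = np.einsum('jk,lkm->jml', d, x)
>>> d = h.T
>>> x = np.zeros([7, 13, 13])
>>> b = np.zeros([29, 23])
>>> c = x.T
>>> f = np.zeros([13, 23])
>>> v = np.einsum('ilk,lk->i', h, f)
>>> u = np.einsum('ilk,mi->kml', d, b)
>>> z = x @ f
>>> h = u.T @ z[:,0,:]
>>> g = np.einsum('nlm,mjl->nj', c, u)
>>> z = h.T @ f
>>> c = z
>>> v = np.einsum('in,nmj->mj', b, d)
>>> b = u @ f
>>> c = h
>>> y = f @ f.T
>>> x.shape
(7, 13, 13)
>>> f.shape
(13, 23)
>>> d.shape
(23, 13, 7)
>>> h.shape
(13, 29, 23)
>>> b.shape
(7, 29, 23)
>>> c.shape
(13, 29, 23)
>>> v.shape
(13, 7)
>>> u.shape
(7, 29, 13)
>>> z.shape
(23, 29, 23)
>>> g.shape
(13, 29)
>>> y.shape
(13, 13)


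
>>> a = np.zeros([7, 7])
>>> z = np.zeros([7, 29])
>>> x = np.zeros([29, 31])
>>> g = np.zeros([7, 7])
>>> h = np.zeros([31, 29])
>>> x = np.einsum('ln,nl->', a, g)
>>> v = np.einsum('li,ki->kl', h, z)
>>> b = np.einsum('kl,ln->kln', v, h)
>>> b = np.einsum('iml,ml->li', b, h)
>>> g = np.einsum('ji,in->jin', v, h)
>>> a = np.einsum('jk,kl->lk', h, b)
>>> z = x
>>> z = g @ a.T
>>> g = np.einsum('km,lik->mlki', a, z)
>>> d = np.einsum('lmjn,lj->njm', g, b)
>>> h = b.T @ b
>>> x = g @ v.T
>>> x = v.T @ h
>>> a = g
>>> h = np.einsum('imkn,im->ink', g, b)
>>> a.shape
(29, 7, 7, 31)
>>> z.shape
(7, 31, 7)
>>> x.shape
(31, 7)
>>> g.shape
(29, 7, 7, 31)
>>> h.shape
(29, 31, 7)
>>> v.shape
(7, 31)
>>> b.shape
(29, 7)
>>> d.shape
(31, 7, 7)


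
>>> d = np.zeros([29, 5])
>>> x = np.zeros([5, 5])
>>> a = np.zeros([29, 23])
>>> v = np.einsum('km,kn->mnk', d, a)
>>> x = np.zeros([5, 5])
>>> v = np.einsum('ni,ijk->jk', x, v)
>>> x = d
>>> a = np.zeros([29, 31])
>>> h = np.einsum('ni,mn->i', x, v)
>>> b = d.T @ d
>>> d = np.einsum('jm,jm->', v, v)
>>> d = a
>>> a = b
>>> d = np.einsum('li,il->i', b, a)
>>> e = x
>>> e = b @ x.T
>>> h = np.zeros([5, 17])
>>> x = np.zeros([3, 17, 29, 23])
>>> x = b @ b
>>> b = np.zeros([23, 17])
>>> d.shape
(5,)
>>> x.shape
(5, 5)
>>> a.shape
(5, 5)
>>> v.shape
(23, 29)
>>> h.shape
(5, 17)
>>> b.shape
(23, 17)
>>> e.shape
(5, 29)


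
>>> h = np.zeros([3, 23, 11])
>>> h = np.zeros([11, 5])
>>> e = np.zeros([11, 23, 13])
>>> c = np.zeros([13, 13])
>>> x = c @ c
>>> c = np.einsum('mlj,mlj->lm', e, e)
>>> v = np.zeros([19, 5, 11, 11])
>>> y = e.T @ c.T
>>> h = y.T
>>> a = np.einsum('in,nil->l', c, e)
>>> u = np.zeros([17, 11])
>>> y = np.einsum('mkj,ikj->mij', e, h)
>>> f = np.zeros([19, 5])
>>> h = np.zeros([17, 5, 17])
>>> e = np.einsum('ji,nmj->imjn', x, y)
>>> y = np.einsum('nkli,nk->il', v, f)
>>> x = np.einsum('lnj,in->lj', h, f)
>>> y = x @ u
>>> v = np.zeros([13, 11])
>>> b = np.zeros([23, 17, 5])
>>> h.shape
(17, 5, 17)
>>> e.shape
(13, 23, 13, 11)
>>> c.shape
(23, 11)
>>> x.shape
(17, 17)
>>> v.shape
(13, 11)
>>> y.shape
(17, 11)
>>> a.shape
(13,)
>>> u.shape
(17, 11)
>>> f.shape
(19, 5)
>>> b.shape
(23, 17, 5)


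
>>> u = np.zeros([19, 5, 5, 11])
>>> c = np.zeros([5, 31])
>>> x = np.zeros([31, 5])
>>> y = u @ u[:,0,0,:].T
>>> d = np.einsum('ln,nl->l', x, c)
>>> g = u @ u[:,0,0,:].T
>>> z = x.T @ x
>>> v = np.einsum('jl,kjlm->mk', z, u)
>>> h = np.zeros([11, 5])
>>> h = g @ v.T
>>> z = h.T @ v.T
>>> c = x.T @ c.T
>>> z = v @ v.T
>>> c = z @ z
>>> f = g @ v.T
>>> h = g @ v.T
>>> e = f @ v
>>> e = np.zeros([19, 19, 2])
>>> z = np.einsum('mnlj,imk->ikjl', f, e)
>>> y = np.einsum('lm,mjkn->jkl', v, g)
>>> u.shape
(19, 5, 5, 11)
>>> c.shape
(11, 11)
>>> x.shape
(31, 5)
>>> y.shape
(5, 5, 11)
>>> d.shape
(31,)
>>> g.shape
(19, 5, 5, 19)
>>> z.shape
(19, 2, 11, 5)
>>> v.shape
(11, 19)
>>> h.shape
(19, 5, 5, 11)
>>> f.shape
(19, 5, 5, 11)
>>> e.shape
(19, 19, 2)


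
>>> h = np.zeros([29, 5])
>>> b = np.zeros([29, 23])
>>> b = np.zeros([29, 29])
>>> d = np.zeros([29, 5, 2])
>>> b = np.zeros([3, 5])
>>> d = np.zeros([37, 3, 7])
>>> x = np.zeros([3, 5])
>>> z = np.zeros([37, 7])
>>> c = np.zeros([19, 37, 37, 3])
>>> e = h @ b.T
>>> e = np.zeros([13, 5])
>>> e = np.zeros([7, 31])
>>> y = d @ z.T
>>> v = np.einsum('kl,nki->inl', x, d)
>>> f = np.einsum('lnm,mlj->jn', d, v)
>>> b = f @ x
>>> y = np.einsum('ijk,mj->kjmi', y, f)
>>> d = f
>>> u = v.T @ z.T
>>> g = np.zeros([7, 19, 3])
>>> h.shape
(29, 5)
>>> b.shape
(5, 5)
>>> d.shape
(5, 3)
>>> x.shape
(3, 5)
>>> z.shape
(37, 7)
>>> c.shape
(19, 37, 37, 3)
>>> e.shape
(7, 31)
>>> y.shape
(37, 3, 5, 37)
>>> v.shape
(7, 37, 5)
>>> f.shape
(5, 3)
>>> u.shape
(5, 37, 37)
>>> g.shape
(7, 19, 3)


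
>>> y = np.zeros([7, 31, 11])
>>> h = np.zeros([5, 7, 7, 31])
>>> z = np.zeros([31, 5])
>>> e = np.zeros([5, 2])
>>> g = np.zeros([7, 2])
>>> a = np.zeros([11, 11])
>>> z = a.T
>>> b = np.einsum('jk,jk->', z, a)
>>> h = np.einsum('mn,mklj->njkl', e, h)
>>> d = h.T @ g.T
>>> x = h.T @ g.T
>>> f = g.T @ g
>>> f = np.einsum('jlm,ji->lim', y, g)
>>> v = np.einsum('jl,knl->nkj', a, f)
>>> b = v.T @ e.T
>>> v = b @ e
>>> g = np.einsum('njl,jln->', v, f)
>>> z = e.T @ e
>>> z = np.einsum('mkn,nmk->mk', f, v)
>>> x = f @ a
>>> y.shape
(7, 31, 11)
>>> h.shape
(2, 31, 7, 7)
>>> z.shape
(31, 2)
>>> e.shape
(5, 2)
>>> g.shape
()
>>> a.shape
(11, 11)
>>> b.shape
(11, 31, 5)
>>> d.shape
(7, 7, 31, 7)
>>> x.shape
(31, 2, 11)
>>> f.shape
(31, 2, 11)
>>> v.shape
(11, 31, 2)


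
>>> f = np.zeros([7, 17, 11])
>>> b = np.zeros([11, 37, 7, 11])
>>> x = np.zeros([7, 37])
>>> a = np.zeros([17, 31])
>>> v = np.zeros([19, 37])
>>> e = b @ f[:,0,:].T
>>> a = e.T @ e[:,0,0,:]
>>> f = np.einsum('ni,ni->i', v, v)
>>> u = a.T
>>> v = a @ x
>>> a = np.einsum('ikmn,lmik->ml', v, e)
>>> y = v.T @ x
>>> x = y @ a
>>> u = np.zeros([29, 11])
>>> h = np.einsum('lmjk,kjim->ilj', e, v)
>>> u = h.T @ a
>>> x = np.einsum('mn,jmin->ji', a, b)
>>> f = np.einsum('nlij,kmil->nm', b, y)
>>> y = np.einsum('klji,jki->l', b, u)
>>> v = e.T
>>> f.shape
(11, 37)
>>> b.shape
(11, 37, 7, 11)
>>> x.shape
(11, 7)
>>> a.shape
(37, 11)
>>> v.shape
(7, 7, 37, 11)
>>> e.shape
(11, 37, 7, 7)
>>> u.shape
(7, 11, 11)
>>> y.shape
(37,)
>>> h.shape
(37, 11, 7)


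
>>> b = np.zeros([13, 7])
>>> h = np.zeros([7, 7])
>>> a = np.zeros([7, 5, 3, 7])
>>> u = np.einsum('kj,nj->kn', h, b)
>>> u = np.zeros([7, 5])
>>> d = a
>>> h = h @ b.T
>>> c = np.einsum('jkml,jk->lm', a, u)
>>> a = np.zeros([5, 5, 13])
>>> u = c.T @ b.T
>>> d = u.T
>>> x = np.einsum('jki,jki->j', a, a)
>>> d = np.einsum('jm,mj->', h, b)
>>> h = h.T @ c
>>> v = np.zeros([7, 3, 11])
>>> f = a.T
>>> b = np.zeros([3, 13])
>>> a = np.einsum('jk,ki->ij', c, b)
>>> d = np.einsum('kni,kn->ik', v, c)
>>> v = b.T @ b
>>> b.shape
(3, 13)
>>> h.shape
(13, 3)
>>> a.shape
(13, 7)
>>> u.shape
(3, 13)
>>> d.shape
(11, 7)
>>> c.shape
(7, 3)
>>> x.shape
(5,)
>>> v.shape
(13, 13)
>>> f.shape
(13, 5, 5)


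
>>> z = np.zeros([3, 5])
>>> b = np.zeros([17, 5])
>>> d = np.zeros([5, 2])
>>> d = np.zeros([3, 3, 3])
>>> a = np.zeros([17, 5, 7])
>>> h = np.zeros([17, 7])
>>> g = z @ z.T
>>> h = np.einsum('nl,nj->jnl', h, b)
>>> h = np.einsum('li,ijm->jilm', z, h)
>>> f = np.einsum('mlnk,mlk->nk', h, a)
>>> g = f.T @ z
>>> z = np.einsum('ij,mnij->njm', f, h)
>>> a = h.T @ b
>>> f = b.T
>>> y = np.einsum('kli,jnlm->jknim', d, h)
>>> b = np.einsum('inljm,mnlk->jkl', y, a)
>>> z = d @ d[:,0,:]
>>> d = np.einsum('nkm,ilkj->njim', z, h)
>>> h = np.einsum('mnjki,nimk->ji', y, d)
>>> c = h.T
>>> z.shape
(3, 3, 3)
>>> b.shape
(3, 5, 5)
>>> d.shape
(3, 7, 17, 3)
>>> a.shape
(7, 3, 5, 5)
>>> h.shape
(5, 7)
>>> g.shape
(7, 5)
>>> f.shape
(5, 17)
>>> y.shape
(17, 3, 5, 3, 7)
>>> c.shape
(7, 5)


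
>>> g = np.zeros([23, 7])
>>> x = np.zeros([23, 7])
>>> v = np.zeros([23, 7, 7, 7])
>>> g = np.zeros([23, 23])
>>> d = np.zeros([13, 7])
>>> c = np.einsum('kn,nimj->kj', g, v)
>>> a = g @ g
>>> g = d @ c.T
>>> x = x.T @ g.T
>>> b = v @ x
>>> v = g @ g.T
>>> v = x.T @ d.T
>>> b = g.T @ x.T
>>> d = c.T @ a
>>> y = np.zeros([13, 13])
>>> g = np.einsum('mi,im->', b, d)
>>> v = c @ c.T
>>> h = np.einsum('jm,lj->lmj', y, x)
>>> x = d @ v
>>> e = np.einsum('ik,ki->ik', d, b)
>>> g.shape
()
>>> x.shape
(7, 23)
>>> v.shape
(23, 23)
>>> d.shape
(7, 23)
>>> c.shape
(23, 7)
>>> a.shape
(23, 23)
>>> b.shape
(23, 7)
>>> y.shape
(13, 13)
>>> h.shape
(7, 13, 13)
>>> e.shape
(7, 23)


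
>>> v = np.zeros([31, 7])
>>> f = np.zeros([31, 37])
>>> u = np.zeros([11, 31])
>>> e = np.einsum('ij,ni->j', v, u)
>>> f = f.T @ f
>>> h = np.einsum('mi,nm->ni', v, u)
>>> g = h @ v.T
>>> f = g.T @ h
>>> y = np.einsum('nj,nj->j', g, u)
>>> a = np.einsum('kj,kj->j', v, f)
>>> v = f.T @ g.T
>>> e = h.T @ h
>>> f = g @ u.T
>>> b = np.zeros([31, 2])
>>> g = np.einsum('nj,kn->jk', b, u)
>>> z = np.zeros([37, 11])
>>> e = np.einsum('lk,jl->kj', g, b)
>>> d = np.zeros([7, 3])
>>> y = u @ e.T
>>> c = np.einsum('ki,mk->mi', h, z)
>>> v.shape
(7, 11)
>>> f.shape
(11, 11)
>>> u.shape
(11, 31)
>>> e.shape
(11, 31)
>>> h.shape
(11, 7)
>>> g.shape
(2, 11)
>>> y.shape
(11, 11)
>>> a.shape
(7,)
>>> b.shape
(31, 2)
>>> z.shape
(37, 11)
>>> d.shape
(7, 3)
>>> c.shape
(37, 7)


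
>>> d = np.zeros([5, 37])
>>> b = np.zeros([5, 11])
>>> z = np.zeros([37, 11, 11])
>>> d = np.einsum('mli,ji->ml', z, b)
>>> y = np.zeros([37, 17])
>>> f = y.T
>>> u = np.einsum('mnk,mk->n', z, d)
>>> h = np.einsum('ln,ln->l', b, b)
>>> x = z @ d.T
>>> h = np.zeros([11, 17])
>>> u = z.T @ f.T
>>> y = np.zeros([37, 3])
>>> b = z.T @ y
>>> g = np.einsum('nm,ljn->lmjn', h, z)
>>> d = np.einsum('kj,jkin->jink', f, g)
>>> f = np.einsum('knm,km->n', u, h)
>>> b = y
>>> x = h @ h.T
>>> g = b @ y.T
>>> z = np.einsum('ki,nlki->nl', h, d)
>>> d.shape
(37, 11, 11, 17)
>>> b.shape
(37, 3)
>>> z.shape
(37, 11)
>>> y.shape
(37, 3)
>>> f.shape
(11,)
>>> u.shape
(11, 11, 17)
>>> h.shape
(11, 17)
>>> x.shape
(11, 11)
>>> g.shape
(37, 37)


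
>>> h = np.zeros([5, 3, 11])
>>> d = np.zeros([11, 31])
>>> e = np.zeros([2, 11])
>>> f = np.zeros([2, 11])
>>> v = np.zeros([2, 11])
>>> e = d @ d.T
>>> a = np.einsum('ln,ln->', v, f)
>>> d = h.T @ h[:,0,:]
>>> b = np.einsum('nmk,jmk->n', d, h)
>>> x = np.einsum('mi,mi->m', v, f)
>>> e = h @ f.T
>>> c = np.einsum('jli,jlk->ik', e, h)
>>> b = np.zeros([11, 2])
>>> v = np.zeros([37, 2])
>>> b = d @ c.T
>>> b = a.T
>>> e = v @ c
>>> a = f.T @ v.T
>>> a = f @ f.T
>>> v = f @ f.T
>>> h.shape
(5, 3, 11)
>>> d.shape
(11, 3, 11)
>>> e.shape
(37, 11)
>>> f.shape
(2, 11)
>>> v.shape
(2, 2)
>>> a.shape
(2, 2)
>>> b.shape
()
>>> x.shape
(2,)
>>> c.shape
(2, 11)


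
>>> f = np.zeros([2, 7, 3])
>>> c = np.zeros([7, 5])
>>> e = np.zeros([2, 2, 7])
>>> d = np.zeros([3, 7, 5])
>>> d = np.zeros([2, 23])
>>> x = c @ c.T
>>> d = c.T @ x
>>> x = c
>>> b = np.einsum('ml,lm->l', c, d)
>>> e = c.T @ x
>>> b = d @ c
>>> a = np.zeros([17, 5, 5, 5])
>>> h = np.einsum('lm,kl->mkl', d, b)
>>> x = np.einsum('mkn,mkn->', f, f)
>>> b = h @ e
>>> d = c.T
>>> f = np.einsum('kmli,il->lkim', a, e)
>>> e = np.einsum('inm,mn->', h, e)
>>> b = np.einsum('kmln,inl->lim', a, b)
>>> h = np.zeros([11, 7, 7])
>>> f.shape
(5, 17, 5, 5)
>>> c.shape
(7, 5)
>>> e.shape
()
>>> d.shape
(5, 7)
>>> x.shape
()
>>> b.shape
(5, 7, 5)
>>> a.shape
(17, 5, 5, 5)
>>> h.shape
(11, 7, 7)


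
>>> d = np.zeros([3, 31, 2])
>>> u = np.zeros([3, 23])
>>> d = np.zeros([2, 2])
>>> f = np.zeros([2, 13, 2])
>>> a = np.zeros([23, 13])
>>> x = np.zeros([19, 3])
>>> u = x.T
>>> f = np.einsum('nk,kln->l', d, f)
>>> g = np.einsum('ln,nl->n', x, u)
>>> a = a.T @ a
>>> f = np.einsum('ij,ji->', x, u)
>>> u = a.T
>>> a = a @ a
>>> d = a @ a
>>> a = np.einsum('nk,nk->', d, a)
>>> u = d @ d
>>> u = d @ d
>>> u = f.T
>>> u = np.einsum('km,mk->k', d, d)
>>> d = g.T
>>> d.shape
(3,)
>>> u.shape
(13,)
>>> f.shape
()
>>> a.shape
()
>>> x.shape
(19, 3)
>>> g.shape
(3,)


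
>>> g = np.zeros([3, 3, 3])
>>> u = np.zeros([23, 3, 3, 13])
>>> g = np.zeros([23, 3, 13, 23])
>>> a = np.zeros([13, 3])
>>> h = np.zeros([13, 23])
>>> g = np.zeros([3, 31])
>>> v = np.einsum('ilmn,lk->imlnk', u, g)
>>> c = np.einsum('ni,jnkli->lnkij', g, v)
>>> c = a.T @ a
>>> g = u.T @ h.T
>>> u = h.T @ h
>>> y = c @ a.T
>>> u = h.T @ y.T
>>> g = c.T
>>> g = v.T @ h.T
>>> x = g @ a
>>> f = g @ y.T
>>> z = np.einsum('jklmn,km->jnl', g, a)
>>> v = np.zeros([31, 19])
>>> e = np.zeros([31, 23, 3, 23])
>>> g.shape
(31, 13, 3, 3, 13)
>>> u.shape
(23, 3)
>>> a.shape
(13, 3)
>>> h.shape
(13, 23)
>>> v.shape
(31, 19)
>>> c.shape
(3, 3)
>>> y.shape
(3, 13)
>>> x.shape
(31, 13, 3, 3, 3)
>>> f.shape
(31, 13, 3, 3, 3)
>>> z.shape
(31, 13, 3)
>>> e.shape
(31, 23, 3, 23)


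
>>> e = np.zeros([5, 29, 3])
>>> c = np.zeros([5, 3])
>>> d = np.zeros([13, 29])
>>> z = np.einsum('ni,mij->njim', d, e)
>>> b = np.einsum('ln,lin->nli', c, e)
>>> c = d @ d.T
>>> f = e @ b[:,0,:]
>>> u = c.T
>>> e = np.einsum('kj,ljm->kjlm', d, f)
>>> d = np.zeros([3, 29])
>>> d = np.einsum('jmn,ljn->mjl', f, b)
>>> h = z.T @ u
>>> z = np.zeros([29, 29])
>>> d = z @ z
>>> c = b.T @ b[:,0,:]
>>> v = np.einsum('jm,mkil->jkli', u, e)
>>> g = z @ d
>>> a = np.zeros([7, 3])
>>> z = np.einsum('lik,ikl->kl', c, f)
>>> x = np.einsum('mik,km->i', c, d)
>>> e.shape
(13, 29, 5, 29)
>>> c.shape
(29, 5, 29)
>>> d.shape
(29, 29)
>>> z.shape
(29, 29)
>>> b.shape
(3, 5, 29)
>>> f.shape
(5, 29, 29)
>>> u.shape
(13, 13)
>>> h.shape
(5, 29, 3, 13)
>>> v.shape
(13, 29, 29, 5)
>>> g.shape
(29, 29)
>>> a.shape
(7, 3)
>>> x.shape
(5,)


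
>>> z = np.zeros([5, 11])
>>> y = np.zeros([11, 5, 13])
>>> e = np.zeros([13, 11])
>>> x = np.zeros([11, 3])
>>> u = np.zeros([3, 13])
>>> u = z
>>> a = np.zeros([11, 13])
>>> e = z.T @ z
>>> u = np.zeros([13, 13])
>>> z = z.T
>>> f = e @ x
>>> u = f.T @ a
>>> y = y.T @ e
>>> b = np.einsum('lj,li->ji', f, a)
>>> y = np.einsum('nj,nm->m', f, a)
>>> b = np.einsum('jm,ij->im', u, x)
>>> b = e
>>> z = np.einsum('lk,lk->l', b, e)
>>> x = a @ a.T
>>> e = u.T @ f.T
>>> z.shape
(11,)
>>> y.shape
(13,)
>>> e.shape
(13, 11)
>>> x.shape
(11, 11)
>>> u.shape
(3, 13)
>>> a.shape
(11, 13)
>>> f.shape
(11, 3)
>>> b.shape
(11, 11)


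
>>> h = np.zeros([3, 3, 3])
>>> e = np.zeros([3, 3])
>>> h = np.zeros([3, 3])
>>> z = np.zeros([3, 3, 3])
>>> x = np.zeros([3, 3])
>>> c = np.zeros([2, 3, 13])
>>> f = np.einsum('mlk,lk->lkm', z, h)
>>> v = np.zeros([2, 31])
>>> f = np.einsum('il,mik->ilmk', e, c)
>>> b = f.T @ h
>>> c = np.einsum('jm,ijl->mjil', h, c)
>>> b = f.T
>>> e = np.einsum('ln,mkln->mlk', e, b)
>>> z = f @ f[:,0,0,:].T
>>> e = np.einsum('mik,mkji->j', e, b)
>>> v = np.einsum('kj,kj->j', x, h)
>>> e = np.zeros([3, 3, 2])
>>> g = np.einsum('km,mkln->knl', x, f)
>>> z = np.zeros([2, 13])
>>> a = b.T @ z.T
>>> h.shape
(3, 3)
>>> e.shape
(3, 3, 2)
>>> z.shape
(2, 13)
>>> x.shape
(3, 3)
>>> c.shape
(3, 3, 2, 13)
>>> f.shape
(3, 3, 2, 13)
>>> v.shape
(3,)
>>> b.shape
(13, 2, 3, 3)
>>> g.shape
(3, 13, 2)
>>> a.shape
(3, 3, 2, 2)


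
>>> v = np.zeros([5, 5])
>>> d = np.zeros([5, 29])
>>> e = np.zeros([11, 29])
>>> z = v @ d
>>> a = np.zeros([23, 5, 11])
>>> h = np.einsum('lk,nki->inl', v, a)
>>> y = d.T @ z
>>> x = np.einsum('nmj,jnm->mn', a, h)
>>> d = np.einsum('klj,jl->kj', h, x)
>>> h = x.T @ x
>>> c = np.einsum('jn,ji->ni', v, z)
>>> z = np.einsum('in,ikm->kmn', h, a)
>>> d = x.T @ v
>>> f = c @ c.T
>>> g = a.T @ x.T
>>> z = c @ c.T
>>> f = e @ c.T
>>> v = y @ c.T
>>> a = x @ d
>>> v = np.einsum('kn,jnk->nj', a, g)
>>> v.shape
(5, 11)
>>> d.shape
(23, 5)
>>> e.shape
(11, 29)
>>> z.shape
(5, 5)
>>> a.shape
(5, 5)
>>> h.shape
(23, 23)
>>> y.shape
(29, 29)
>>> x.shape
(5, 23)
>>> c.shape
(5, 29)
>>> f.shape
(11, 5)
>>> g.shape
(11, 5, 5)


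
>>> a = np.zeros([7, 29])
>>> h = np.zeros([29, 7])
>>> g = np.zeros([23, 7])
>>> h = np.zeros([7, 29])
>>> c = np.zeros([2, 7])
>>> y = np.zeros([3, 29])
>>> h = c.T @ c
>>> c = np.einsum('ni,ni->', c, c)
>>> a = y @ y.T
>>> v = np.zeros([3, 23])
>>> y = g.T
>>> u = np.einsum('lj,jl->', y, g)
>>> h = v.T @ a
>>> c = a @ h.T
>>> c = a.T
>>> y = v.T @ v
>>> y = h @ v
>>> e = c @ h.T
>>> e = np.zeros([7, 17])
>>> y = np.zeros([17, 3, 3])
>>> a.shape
(3, 3)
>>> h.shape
(23, 3)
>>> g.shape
(23, 7)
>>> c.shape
(3, 3)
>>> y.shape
(17, 3, 3)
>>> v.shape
(3, 23)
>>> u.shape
()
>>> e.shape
(7, 17)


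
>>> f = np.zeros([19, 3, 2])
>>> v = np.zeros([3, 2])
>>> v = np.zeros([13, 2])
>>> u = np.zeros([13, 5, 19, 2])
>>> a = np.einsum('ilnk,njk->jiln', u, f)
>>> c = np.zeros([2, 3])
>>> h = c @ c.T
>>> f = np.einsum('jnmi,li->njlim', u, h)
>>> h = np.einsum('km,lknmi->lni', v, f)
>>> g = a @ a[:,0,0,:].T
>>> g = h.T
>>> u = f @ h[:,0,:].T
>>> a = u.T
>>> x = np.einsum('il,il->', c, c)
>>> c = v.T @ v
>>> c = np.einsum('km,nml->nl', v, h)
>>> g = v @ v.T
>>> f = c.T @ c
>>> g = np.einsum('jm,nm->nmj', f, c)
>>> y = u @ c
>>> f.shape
(19, 19)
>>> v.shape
(13, 2)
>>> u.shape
(5, 13, 2, 2, 5)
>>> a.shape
(5, 2, 2, 13, 5)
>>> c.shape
(5, 19)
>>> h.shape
(5, 2, 19)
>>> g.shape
(5, 19, 19)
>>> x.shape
()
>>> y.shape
(5, 13, 2, 2, 19)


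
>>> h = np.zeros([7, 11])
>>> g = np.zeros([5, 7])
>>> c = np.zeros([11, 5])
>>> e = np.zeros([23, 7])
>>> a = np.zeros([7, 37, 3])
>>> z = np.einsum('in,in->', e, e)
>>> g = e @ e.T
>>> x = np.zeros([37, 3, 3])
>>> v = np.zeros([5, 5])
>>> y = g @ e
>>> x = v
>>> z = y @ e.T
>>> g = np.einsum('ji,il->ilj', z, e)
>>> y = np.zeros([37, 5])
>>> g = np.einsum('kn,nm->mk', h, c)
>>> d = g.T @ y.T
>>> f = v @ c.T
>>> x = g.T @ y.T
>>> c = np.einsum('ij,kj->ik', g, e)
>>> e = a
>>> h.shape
(7, 11)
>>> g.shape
(5, 7)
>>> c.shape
(5, 23)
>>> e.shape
(7, 37, 3)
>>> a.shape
(7, 37, 3)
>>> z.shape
(23, 23)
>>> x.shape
(7, 37)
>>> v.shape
(5, 5)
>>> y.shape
(37, 5)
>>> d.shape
(7, 37)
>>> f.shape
(5, 11)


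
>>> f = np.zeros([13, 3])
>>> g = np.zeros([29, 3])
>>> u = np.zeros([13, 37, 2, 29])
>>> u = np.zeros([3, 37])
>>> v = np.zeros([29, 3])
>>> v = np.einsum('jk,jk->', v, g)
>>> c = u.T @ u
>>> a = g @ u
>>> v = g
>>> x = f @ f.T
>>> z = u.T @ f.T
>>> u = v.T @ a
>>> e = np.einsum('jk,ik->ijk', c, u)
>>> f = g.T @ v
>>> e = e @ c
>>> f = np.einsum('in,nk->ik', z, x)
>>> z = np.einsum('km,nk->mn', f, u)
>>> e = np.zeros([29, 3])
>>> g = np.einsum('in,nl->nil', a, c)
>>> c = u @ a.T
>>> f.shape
(37, 13)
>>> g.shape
(37, 29, 37)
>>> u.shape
(3, 37)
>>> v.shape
(29, 3)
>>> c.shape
(3, 29)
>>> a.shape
(29, 37)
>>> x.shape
(13, 13)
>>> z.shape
(13, 3)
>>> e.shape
(29, 3)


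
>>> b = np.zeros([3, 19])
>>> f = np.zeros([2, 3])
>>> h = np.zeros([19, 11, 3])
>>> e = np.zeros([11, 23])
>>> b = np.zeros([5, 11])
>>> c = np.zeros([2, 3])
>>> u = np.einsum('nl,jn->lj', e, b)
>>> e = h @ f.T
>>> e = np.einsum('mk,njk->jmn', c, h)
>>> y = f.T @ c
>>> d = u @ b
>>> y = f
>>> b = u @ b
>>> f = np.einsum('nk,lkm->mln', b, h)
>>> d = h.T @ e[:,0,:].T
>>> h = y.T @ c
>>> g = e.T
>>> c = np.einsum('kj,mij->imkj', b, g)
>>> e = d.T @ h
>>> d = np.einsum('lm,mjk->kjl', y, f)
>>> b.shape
(23, 11)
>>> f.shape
(3, 19, 23)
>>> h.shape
(3, 3)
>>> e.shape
(11, 11, 3)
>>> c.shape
(2, 19, 23, 11)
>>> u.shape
(23, 5)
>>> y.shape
(2, 3)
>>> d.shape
(23, 19, 2)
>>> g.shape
(19, 2, 11)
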